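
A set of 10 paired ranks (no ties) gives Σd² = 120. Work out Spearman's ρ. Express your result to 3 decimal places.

ρ = 1 − 6Σd² / [n(n²−1)] = 1 − 6×120 / (10×99)
  = 1 − 720/990 = 1 − 0.7273 ≈ 0.273

0.273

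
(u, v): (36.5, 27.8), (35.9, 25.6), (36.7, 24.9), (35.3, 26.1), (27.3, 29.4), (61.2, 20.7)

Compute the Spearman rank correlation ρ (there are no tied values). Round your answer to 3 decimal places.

-0.829

Rank u: 4, 3, 5, 2, 1, 6
Rank v: 5, 3, 2, 4, 6, 1
d = rank(u) − rank(v): -1, 0, 3, -2, -5, 5; Σd² = 64
ρ = 1 − 6Σd² / [n(n²−1)] = 1 − 6×64 / (6×35) = 1 − 384/210 ≈ -0.829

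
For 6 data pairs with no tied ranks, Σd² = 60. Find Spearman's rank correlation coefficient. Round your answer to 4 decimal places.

ρ = 1 − 6Σd² / [n(n²−1)] = 1 − 6×60 / (6×35)
  = 1 − 360/210 = 1 − 1.71429 ≈ -0.7143

-0.7143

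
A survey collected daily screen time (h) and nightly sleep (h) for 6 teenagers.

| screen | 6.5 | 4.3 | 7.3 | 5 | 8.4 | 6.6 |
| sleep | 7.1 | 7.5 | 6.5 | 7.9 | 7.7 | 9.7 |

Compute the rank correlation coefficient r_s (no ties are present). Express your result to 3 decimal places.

-0.086

Rank screen: 3, 1, 5, 2, 6, 4
Rank sleep: 2, 3, 1, 5, 4, 6
d = rank(screen) − rank(sleep): 1, -2, 4, -3, 2, -2; Σd² = 38
ρ = 1 − 6Σd² / [n(n²−1)] = 1 − 6×38 / (6×35) = 1 − 228/210 ≈ -0.086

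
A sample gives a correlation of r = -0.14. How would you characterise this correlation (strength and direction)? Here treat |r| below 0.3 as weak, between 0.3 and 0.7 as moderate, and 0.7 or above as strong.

weak negative

r = -0.14 < 0 so the relationship is negative.
|r| = 0.14, which falls in the weak range.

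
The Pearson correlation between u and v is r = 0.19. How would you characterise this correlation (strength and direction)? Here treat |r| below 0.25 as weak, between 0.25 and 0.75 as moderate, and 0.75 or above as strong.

r = 0.19 > 0 so the relationship is positive.
|r| = 0.19, which falls in the weak range.

weak positive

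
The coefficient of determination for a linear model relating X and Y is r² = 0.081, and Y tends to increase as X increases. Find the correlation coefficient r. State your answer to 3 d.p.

|r| = √0.081 = 0.285
The association is positive, so r = 0.285.

0.285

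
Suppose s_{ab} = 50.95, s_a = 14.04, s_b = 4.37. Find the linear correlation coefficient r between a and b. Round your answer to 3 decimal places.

0.830

r = Cov(a,b) / (s_a · s_b) = 50.95 / (14.04 × 4.37)
  = 50.95 / 61.3548 ≈ 0.830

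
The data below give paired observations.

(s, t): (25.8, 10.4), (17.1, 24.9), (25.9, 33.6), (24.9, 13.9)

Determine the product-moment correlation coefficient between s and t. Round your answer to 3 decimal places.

-0.216

n = 4, Σs = 93.7, Σt = 82.8, Σs² = 2248.87, Σt² = 2050.34, Σst = 1910.46
nΣst − ΣsΣt = 7641.84 − 7758.36 = -116.52
nΣs² − (Σs)² = 8995.48 − 8779.69 = 215.79; nΣt² − (Σt)² = 8201.36 − 6855.84 = 1345.52
r = -116.52 / √(215.79 × 1345.52) = -116.52 / 538.8411 ≈ -0.216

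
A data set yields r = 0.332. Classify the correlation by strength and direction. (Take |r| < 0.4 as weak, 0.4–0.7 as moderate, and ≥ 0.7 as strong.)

r = 0.332 > 0 so the relationship is positive.
|r| = 0.332, which falls in the weak range.

weak positive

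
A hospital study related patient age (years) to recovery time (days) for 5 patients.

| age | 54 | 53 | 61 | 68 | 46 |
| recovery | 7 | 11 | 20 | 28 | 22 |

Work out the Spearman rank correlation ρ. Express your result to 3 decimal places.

Rank age: 3, 2, 4, 5, 1
Rank recovery: 1, 2, 3, 5, 4
d = rank(age) − rank(recovery): 2, 0, 1, 0, -3; Σd² = 14
ρ = 1 − 6Σd² / [n(n²−1)] = 1 − 6×14 / (5×24) = 1 − 84/120 ≈ 0.300

0.300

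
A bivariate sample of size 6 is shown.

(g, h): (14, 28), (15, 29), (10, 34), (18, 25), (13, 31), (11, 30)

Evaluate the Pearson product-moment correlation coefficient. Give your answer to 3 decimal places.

-0.909

n = 6, Σg = 81, Σh = 177, Σg² = 1135, Σh² = 5267, Σgh = 2350
nΣgh − ΣgΣh = 14100 − 14337 = -237
nΣg² − (Σg)² = 6810 − 6561 = 249; nΣh² − (Σh)² = 31602 − 31329 = 273
r = -237 / √(249 × 273) = -237 / 260.7240 ≈ -0.909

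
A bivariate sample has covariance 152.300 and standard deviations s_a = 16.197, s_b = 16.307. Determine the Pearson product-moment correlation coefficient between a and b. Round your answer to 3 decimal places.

0.577

r = Cov(a,b) / (s_a · s_b) = 152.300 / (16.197 × 16.307)
  = 152.300 / 264.1245 ≈ 0.577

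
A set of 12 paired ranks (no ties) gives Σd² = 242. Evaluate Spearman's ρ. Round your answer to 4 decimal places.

0.1538

ρ = 1 − 6Σd² / [n(n²−1)] = 1 − 6×242 / (12×143)
  = 1 − 1452/1716 = 1 − 0.84615 ≈ 0.1538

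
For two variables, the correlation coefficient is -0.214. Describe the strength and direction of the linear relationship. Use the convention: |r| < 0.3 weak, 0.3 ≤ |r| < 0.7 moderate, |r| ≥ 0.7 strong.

weak negative

r = -0.214 < 0 so the relationship is negative.
|r| = 0.214, which falls in the weak range.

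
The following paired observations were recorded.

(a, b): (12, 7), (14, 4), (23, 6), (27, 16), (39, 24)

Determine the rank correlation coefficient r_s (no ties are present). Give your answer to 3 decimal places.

Rank a: 1, 2, 3, 4, 5
Rank b: 3, 1, 2, 4, 5
d = rank(a) − rank(b): -2, 1, 1, 0, 0; Σd² = 6
ρ = 1 − 6Σd² / [n(n²−1)] = 1 − 6×6 / (5×24) = 1 − 36/120 ≈ 0.700

0.700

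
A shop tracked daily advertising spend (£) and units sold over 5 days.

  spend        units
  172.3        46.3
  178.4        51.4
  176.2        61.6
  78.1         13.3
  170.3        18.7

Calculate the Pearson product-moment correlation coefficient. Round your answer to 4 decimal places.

0.7022

n = 5, Σx = 775.3, Σy = 191.3, Σx² = 127661.99, Σy² = 9106.79, Σxy = 32224.51
nΣxy − ΣxΣy = 161122.55 − 148314.89 = 12807.66
nΣx² − (Σx)² = 638309.95 − 601090.09 = 37219.86; nΣy² − (Σy)² = 45533.95 − 36595.69 = 8938.26
r = 12807.66 / √(37219.86 × 8938.26) = 12807.66 / 18239.5391 ≈ 0.7022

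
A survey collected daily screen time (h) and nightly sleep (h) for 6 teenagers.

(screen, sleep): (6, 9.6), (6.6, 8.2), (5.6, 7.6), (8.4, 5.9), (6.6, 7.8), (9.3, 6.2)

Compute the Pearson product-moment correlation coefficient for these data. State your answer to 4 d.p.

n = 6, Σx = 42.5, Σy = 45.3, Σx² = 311.53, Σy² = 351.25, Σxy = 312.98
nΣxy − ΣxΣy = 1877.88 − 1925.25 = -47.37
nΣx² − (Σx)² = 1869.18 − 1806.25 = 62.93; nΣy² − (Σy)² = 2107.5 − 2052.09 = 55.41
r = -47.37 / √(62.93 × 55.41) = -47.37 / 59.0504 ≈ -0.8022

-0.8022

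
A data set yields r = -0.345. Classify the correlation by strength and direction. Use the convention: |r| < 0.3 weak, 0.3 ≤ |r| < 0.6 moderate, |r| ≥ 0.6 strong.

r = -0.345 < 0 so the relationship is negative.
|r| = 0.345, which falls in the moderate range.

moderate negative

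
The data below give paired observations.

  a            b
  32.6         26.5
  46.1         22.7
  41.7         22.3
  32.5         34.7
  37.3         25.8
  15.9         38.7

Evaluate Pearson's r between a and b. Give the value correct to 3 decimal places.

n = 6, Σa = 206.1, Σb = 170.7, Σa² = 7627.21, Σb² = 5082.25, Σab = 5545.7
nΣab − ΣaΣb = 33274.2 − 35181.27 = -1907.07
nΣa² − (Σa)² = 45763.26 − 42477.21 = 3286.05; nΣb² − (Σb)² = 30493.5 − 29138.49 = 1355.01
r = -1907.07 / √(3286.05 × 1355.01) = -1907.07 / 2110.1257 ≈ -0.904

-0.904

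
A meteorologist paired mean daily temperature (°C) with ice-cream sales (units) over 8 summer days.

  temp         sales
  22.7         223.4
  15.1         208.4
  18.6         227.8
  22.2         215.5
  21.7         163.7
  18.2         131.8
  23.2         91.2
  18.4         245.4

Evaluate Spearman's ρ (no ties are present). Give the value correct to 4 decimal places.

Rank temp: 7, 1, 4, 6, 5, 2, 8, 3
Rank sales: 6, 4, 7, 5, 3, 2, 1, 8
d = rank(temp) − rank(sales): 1, -3, -3, 1, 2, 0, 7, -5; Σd² = 98
ρ = 1 − 6Σd² / [n(n²−1)] = 1 − 6×98 / (8×63) = 1 − 588/504 ≈ -0.1667

-0.1667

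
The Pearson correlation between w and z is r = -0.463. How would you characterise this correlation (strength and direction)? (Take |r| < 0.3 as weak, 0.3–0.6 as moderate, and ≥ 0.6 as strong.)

moderate negative

r = -0.463 < 0 so the relationship is negative.
|r| = 0.463, which falls in the moderate range.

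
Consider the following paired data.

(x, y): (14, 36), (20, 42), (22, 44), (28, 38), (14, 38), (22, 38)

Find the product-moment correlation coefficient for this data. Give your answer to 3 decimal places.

0.297

n = 6, Σx = 120, Σy = 236, Σx² = 2544, Σy² = 9328, Σxy = 4744
nΣxy − ΣxΣy = 28464 − 28320 = 144
nΣx² − (Σx)² = 15264 − 14400 = 864; nΣy² − (Σy)² = 55968 − 55696 = 272
r = 144 / √(864 × 272) = 144 / 484.7762 ≈ 0.297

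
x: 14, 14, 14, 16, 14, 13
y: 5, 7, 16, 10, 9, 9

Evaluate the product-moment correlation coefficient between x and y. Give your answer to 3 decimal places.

n = 6, Σx = 85, Σy = 56, Σx² = 1209, Σy² = 592, Σxy = 795
nΣxy − ΣxΣy = 4770 − 4760 = 10
nΣx² − (Σx)² = 7254 − 7225 = 29; nΣy² − (Σy)² = 3552 − 3136 = 416
r = 10 / √(29 × 416) = 10 / 109.8362 ≈ 0.091

0.091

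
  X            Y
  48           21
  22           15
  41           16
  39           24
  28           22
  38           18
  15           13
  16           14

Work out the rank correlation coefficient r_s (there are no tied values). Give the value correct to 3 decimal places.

0.690

Rank X: 8, 3, 7, 6, 4, 5, 1, 2
Rank Y: 6, 3, 4, 8, 7, 5, 1, 2
d = rank(X) − rank(Y): 2, 0, 3, -2, -3, 0, 0, 0; Σd² = 26
ρ = 1 − 6Σd² / [n(n²−1)] = 1 − 6×26 / (8×63) = 1 − 156/504 ≈ 0.690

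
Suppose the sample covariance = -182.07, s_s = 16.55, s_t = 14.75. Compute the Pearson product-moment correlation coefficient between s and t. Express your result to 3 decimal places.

r = Cov(s,t) / (s_s · s_t) = -182.07 / (16.55 × 14.75)
  = -182.07 / 244.1125 ≈ -0.746

-0.746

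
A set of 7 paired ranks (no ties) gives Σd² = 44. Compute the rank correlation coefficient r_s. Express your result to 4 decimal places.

0.2143

ρ = 1 − 6Σd² / [n(n²−1)] = 1 − 6×44 / (7×48)
  = 1 − 264/336 = 1 − 0.78571 ≈ 0.2143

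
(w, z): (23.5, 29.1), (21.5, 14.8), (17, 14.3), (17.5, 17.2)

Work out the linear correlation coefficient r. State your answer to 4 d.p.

n = 4, Σw = 79.5, Σz = 75.4, Σw² = 1609.75, Σz² = 1566.18, Σwz = 1546.15
nΣwz − ΣwΣz = 6184.6 − 5994.3 = 190.3
nΣw² − (Σw)² = 6439 − 6320.25 = 118.75; nΣz² − (Σz)² = 6264.72 − 5685.16 = 579.56
r = 190.3 / √(118.75 × 579.56) = 190.3 / 262.3409 ≈ 0.7254

0.7254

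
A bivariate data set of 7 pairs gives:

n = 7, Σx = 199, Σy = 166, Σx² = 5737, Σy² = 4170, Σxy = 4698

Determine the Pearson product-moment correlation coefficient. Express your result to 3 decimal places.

-0.155

r = (nΣxy − ΣxΣy) / √[(nΣx² − (Σx)²)(nΣy² − (Σy)²)]
Numerator: 7×4698 − 199×166 = -148
Denominator: √[(40159 − 39601)(29190 − 27556)] = √[558 × 1634] = 954.8675
r = -148 / 954.8675 ≈ -0.155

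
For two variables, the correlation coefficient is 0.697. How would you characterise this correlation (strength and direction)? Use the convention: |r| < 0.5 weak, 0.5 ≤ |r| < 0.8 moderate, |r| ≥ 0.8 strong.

moderate positive

r = 0.697 > 0 so the relationship is positive.
|r| = 0.697, which falls in the moderate range.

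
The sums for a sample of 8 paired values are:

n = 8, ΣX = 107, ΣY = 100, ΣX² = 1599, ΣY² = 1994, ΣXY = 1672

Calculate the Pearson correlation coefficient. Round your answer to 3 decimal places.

0.946

r = (nΣXY − ΣXΣY) / √[(nΣX² − (ΣX)²)(nΣY² − (ΣY)²)]
Numerator: 8×1672 − 107×100 = 2676
Denominator: √[(12792 − 11449)(15952 − 10000)] = √[1343 × 5952] = 2827.2842
r = 2676 / 2827.2842 ≈ 0.946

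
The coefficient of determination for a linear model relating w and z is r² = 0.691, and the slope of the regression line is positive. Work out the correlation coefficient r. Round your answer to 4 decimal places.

|r| = √0.691 = 0.8313
The association is positive, so r = 0.8313.

0.8313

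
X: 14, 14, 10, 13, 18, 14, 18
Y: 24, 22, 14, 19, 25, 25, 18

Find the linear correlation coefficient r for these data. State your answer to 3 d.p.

n = 7, ΣX = 101, ΣY = 147, ΣX² = 1505, ΣY² = 3191, ΣXY = 2155
nΣXY − ΣXΣY = 15085 − 14847 = 238
nΣX² − (ΣX)² = 10535 − 10201 = 334; nΣY² − (ΣY)² = 22337 − 21609 = 728
r = 238 / √(334 × 728) = 238 / 493.1045 ≈ 0.483

0.483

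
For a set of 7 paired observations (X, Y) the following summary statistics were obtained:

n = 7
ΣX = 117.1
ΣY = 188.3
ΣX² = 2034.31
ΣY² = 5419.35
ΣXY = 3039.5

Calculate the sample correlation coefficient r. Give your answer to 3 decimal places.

-0.676

r = (nΣXY − ΣXΣY) / √[(nΣX² − (ΣX)²)(nΣY² − (ΣY)²)]
Numerator: 7×3039.5 − 117.1×188.3 = -773.43
Denominator: √[(14240.17 − 13712.41)(37935.45 − 35456.89)] = √[527.76 × 2478.56] = 1143.7154
r = -773.43 / 1143.7154 ≈ -0.676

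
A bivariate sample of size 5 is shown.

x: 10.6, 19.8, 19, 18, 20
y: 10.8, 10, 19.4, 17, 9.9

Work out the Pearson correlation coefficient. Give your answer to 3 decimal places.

0.174

n = 5, Σx = 87.4, Σy = 67.1, Σx² = 1589.4, Σy² = 980.01, Σxy = 1185.08
nΣxy − ΣxΣy = 5925.4 − 5864.54 = 60.86
nΣx² − (Σx)² = 7947 − 7638.76 = 308.24; nΣy² − (Σy)² = 4900.05 − 4502.41 = 397.64
r = 60.86 / √(308.24 × 397.64) = 60.86 / 350.0979 ≈ 0.174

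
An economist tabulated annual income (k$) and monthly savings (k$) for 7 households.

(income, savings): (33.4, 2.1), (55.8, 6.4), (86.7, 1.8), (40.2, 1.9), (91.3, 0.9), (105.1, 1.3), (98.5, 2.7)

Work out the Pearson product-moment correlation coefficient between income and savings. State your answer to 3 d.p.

n = 7, Σx = 511, Σy = 17.1, Σx² = 42446.08, Σy² = 62.01, Σxy = 1144.45
nΣxy − ΣxΣy = 8011.15 − 8738.1 = -726.95
nΣx² − (Σx)² = 297122.56 − 261121 = 36001.56; nΣy² − (Σy)² = 434.07 − 292.41 = 141.66
r = -726.95 / √(36001.56 × 141.66) = -726.95 / 2258.3137 ≈ -0.322

-0.322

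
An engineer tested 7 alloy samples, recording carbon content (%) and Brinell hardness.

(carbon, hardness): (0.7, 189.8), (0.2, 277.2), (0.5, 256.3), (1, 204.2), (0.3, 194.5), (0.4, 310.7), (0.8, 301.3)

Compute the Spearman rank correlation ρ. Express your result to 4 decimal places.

Rank carbon: 5, 1, 4, 7, 2, 3, 6
Rank hardness: 1, 5, 4, 3, 2, 7, 6
d = rank(carbon) − rank(hardness): 4, -4, 0, 4, 0, -4, 0; Σd² = 64
ρ = 1 − 6Σd² / [n(n²−1)] = 1 − 6×64 / (7×48) = 1 − 384/336 ≈ -0.1429

-0.1429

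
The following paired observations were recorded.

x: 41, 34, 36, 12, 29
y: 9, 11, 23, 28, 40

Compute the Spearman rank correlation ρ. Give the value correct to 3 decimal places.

-0.800

Rank x: 5, 3, 4, 1, 2
Rank y: 1, 2, 3, 4, 5
d = rank(x) − rank(y): 4, 1, 1, -3, -3; Σd² = 36
ρ = 1 − 6Σd² / [n(n²−1)] = 1 − 6×36 / (5×24) = 1 − 216/120 ≈ -0.800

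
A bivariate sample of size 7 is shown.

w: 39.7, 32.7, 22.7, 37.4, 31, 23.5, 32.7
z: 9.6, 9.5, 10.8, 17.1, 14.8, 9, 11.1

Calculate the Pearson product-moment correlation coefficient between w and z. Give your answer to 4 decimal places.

0.3326

n = 7, Σw = 219.7, Σz = 81.9, Σw² = 7141.97, Σz² = 1014.71, Σwz = 2609.74
nΣwz − ΣwΣz = 18268.18 − 17993.43 = 274.75
nΣw² − (Σw)² = 49993.79 − 48268.09 = 1725.7; nΣz² − (Σz)² = 7102.97 − 6707.61 = 395.36
r = 274.75 / √(1725.7 × 395.36) = 274.75 / 825.9980 ≈ 0.3326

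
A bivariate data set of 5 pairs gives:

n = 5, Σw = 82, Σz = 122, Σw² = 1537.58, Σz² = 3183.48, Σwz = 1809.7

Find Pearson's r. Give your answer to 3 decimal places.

r = (nΣwz − ΣwΣz) / √[(nΣw² − (Σw)²)(nΣz² − (Σz)²)]
Numerator: 5×1809.7 − 82×122 = -955.5
Denominator: √[(7687.9 − 6724)(15917.4 − 14884)] = √[963.9 × 1033.4] = 998.0452
r = -955.5 / 998.0452 ≈ -0.957

-0.957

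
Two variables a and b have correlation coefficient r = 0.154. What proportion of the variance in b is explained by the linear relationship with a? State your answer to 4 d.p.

0.0237

r² = (0.154)² = 0.0237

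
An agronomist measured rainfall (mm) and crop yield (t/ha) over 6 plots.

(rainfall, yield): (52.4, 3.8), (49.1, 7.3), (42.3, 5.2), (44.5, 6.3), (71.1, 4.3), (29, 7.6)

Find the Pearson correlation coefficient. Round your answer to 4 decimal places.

n = 6, Σx = 288.4, Σy = 34.5, Σx² = 14822.32, Σy² = 210.71, Σxy = 1583.99
nΣxy − ΣxΣy = 9503.94 − 9949.8 = -445.86
nΣx² − (Σx)² = 88933.92 − 83174.56 = 5759.36; nΣy² − (Σy)² = 1264.26 − 1190.25 = 74.01
r = -445.86 / √(5759.36 × 74.01) = -445.86 / 652.8784 ≈ -0.6829

-0.6829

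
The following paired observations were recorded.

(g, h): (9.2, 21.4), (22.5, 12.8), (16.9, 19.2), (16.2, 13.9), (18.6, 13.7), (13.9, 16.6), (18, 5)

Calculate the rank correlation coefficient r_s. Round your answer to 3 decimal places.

Rank g: 1, 7, 4, 3, 6, 2, 5
Rank h: 7, 2, 6, 4, 3, 5, 1
d = rank(g) − rank(h): -6, 5, -2, -1, 3, -3, 4; Σd² = 100
ρ = 1 − 6Σd² / [n(n²−1)] = 1 − 6×100 / (7×48) = 1 − 600/336 ≈ -0.786

-0.786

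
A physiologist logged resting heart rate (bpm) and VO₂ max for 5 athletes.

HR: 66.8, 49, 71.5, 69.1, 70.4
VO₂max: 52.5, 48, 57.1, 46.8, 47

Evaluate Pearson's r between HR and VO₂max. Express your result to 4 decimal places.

n = 5, Σx = 326.8, Σy = 251.4, Σx² = 21706.46, Σy² = 12719.9, Σxy = 16484.33
nΣxy − ΣxΣy = 82421.65 − 82157.52 = 264.13
nΣx² − (Σx)² = 108532.3 − 106798.24 = 1734.06; nΣy² − (Σy)² = 63599.5 − 63201.96 = 397.54
r = 264.13 / √(1734.06 × 397.54) = 264.13 / 830.2760 ≈ 0.3181

0.3181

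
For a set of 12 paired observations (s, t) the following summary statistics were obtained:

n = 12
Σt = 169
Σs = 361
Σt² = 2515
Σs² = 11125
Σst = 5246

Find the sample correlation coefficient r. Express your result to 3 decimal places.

0.856

r = (nΣst − ΣsΣt) / √[(nΣs² − (Σs)²)(nΣt² − (Σt)²)]
Numerator: 12×5246 − 361×169 = 1943
Denominator: √[(133500 − 130321)(30180 − 28561)] = √[3179 × 1619] = 2268.6562
r = 1943 / 2268.6562 ≈ 0.856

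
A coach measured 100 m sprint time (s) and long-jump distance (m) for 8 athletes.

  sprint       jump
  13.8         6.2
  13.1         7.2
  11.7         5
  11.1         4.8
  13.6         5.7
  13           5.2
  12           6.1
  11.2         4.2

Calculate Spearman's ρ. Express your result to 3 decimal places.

Rank sprint: 8, 6, 3, 1, 7, 5, 4, 2
Rank jump: 7, 8, 3, 2, 5, 4, 6, 1
d = rank(sprint) − rank(jump): 1, -2, 0, -1, 2, 1, -2, 1; Σd² = 16
ρ = 1 − 6Σd² / [n(n²−1)] = 1 − 6×16 / (8×63) = 1 − 96/504 ≈ 0.810

0.810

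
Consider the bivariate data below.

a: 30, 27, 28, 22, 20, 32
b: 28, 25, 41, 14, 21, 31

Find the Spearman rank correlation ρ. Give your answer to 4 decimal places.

0.7714

Rank a: 5, 3, 4, 2, 1, 6
Rank b: 4, 3, 6, 1, 2, 5
d = rank(a) − rank(b): 1, 0, -2, 1, -1, 1; Σd² = 8
ρ = 1 − 6Σd² / [n(n²−1)] = 1 − 6×8 / (6×35) = 1 − 48/210 ≈ 0.7714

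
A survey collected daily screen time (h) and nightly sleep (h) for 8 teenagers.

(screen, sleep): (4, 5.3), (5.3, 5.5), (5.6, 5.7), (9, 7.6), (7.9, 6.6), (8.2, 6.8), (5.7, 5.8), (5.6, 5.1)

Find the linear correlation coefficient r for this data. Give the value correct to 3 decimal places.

n = 8, Σx = 51.3, Σy = 48.4, Σx² = 349.95, Σy² = 298.04, Σxy = 320.19
nΣxy − ΣxΣy = 2561.52 − 2482.92 = 78.6
nΣx² − (Σx)² = 2799.6 − 2631.69 = 167.91; nΣy² − (Σy)² = 2384.32 − 2342.56 = 41.76
r = 78.6 / √(167.91 × 41.76) = 78.6 / 83.7372 ≈ 0.939

0.939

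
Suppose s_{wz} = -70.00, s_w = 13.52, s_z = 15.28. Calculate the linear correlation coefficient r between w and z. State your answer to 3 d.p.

-0.339

r = Cov(w,z) / (s_w · s_z) = -70.00 / (13.52 × 15.28)
  = -70.00 / 206.5856 ≈ -0.339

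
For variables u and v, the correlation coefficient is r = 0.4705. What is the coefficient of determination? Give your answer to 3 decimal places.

0.221

r² = (0.4705)² = 0.221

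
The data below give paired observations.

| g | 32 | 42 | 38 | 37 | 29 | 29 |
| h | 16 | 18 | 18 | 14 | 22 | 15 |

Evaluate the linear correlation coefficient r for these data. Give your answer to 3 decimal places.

n = 6, Σg = 207, Σh = 103, Σg² = 7283, Σh² = 1809, Σgh = 3543
nΣgh − ΣgΣh = 21258 − 21321 = -63
nΣg² − (Σg)² = 43698 − 42849 = 849; nΣh² − (Σh)² = 10854 − 10609 = 245
r = -63 / √(849 × 245) = -63 / 456.0757 ≈ -0.138

-0.138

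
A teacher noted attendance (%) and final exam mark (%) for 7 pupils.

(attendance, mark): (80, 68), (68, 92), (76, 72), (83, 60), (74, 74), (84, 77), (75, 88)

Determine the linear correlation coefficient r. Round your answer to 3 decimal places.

-0.724

n = 7, Σx = 540, Σy = 531, Σx² = 41846, Σy² = 41021, Σxy = 40692
nΣxy − ΣxΣy = 284844 − 286740 = -1896
nΣx² − (Σx)² = 292922 − 291600 = 1322; nΣy² − (Σy)² = 287147 − 281961 = 5186
r = -1896 / √(1322 × 5186) = -1896 / 2618.3758 ≈ -0.724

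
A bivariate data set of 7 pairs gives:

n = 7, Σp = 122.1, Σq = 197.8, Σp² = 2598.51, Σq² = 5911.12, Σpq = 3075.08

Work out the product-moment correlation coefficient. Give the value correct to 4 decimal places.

-0.9658

r = (nΣpq − ΣpΣq) / √[(nΣp² − (Σp)²)(nΣq² − (Σq)²)]
Numerator: 7×3075.08 − 122.1×197.8 = -2625.82
Denominator: √[(18189.57 − 14908.41)(41377.84 − 39124.84)] = √[3281.16 × 2253] = 2718.9067
r = -2625.82 / 2718.9067 ≈ -0.9658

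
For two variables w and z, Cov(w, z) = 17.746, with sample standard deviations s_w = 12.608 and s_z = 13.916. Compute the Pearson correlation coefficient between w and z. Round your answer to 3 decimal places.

0.101

r = Cov(w,z) / (s_w · s_z) = 17.746 / (12.608 × 13.916)
  = 17.746 / 175.4529 ≈ 0.101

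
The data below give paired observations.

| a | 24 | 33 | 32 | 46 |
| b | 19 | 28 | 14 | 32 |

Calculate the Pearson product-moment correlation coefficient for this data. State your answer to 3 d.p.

n = 4, Σa = 135, Σb = 93, Σa² = 4805, Σb² = 2365, Σab = 3300
nΣab − ΣaΣb = 13200 − 12555 = 645
nΣa² − (Σa)² = 19220 − 18225 = 995; nΣb² − (Σb)² = 9460 − 8649 = 811
r = 645 / √(995 × 811) = 645 / 898.3012 ≈ 0.718

0.718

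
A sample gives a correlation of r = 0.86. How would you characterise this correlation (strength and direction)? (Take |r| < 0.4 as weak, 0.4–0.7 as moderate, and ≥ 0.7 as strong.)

r = 0.86 > 0 so the relationship is positive.
|r| = 0.86, which falls in the strong range.

strong positive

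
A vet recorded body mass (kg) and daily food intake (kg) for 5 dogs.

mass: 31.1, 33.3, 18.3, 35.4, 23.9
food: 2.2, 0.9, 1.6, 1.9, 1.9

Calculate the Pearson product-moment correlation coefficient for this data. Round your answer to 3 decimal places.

n = 5, Σx = 142, Σy = 8.5, Σx² = 4235.36, Σy² = 15.43, Σxy = 240.34
nΣxy − ΣxΣy = 1201.7 − 1207 = -5.3
nΣx² − (Σx)² = 21176.8 − 20164 = 1012.8; nΣy² − (Σy)² = 77.15 − 72.25 = 4.9
r = -5.3 / √(1012.8 × 4.9) = -5.3 / 70.4466 ≈ -0.075

-0.075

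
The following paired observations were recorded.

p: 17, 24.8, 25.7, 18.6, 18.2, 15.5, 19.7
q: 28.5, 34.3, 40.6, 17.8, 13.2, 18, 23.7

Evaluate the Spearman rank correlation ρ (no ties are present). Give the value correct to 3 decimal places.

Rank p: 2, 6, 7, 4, 3, 1, 5
Rank q: 5, 6, 7, 2, 1, 3, 4
d = rank(p) − rank(q): -3, 0, 0, 2, 2, -2, 1; Σd² = 22
ρ = 1 − 6Σd² / [n(n²−1)] = 1 − 6×22 / (7×48) = 1 − 132/336 ≈ 0.607

0.607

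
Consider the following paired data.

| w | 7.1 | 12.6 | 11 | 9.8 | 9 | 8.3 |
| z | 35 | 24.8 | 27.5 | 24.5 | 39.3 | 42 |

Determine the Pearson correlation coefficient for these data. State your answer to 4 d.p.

n = 6, Σw = 57.8, Σz = 193.1, Σw² = 576.1, Σz² = 6505.03, Σwz = 1805.88
nΣwz − ΣwΣz = 10835.28 − 11161.18 = -325.9
nΣw² − (Σw)² = 3456.6 − 3340.84 = 115.76; nΣz² − (Σz)² = 39030.18 − 37287.61 = 1742.57
r = -325.9 / √(115.76 × 1742.57) = -325.9 / 449.1324 ≈ -0.7256

-0.7256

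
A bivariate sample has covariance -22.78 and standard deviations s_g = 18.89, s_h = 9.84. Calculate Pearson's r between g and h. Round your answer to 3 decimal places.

r = Cov(g,h) / (s_g · s_h) = -22.78 / (18.89 × 9.84)
  = -22.78 / 185.8776 ≈ -0.123

-0.123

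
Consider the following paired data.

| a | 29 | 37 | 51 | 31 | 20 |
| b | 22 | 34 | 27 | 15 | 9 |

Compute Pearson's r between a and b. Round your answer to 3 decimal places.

0.716

n = 5, Σa = 168, Σb = 107, Σa² = 6172, Σb² = 2675, Σab = 3918
nΣab − ΣaΣb = 19590 − 17976 = 1614
nΣa² − (Σa)² = 30860 − 28224 = 2636; nΣb² − (Σb)² = 13375 − 11449 = 1926
r = 1614 / √(2636 × 1926) = 1614 / 2253.2057 ≈ 0.716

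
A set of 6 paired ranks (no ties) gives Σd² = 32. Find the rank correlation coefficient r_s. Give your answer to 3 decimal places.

ρ = 1 − 6Σd² / [n(n²−1)] = 1 − 6×32 / (6×35)
  = 1 − 192/210 = 1 − 0.9143 ≈ 0.086

0.086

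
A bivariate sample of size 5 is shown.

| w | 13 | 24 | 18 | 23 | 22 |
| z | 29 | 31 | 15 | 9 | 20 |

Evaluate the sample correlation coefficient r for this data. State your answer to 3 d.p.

-0.250

n = 5, Σw = 100, Σz = 104, Σw² = 2082, Σz² = 2508, Σwz = 2038
nΣwz − ΣwΣz = 10190 − 10400 = -210
nΣw² − (Σw)² = 10410 − 10000 = 410; nΣz² − (Σz)² = 12540 − 10816 = 1724
r = -210 / √(410 × 1724) = -210 / 840.7378 ≈ -0.250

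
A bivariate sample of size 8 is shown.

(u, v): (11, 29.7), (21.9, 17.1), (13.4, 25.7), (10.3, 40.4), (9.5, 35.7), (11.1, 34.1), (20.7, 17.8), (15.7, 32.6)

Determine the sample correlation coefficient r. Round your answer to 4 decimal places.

-0.8880

n = 8, Σu = 113.6, Σv = 233.1, Σu² = 1774.7, Σv² = 7284.05, Σuv = 3059.63
nΣuv − ΣuΣv = 24477.04 − 26480.16 = -2003.12
nΣu² − (Σu)² = 14197.6 − 12904.96 = 1292.64; nΣv² − (Σv)² = 58272.4 − 54335.61 = 3936.79
r = -2003.12 / √(1292.64 × 3936.79) = -2003.12 / 2255.8484 ≈ -0.8880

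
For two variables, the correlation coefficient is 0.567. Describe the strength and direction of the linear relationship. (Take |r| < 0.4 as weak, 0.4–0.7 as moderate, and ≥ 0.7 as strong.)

r = 0.567 > 0 so the relationship is positive.
|r| = 0.567, which falls in the moderate range.

moderate positive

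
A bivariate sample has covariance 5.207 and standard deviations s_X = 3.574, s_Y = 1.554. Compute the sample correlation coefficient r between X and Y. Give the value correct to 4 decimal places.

0.9375

r = Cov(X,Y) / (s_X · s_Y) = 5.207 / (3.574 × 1.554)
  = 5.207 / 5.5540 ≈ 0.9375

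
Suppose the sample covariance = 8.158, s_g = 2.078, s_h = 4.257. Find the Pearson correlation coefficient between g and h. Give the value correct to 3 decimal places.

r = Cov(g,h) / (s_g · s_h) = 8.158 / (2.078 × 4.257)
  = 8.158 / 8.8460 ≈ 0.922

0.922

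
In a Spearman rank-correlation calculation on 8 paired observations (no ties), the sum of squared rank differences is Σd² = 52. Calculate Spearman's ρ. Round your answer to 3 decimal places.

ρ = 1 − 6Σd² / [n(n²−1)] = 1 − 6×52 / (8×63)
  = 1 − 312/504 = 1 − 0.6190 ≈ 0.381

0.381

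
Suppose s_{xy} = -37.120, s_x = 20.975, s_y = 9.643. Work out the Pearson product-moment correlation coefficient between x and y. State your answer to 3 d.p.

-0.184

r = Cov(x,y) / (s_x · s_y) = -37.120 / (20.975 × 9.643)
  = -37.120 / 202.2619 ≈ -0.184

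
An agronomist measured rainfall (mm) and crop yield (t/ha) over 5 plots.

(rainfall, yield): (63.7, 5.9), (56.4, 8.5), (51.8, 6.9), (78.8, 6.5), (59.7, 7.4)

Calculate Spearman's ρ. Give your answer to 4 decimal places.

Rank rainfall: 4, 2, 1, 5, 3
Rank yield: 1, 5, 3, 2, 4
d = rank(rainfall) − rank(yield): 3, -3, -2, 3, -1; Σd² = 32
ρ = 1 − 6Σd² / [n(n²−1)] = 1 − 6×32 / (5×24) = 1 − 192/120 ≈ -0.6000

-0.6000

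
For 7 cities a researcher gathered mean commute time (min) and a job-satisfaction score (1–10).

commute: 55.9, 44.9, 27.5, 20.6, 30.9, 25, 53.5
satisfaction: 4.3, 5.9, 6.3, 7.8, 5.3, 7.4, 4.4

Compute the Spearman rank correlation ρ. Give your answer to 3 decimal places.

Rank commute: 7, 5, 3, 1, 4, 2, 6
Rank satisfaction: 1, 4, 5, 7, 3, 6, 2
d = rank(commute) − rank(satisfaction): 6, 1, -2, -6, 1, -4, 4; Σd² = 110
ρ = 1 − 6Σd² / [n(n²−1)] = 1 − 6×110 / (7×48) = 1 − 660/336 ≈ -0.964

-0.964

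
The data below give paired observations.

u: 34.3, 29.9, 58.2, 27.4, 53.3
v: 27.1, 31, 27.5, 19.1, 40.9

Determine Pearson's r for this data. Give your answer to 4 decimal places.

n = 5, Σu = 203.1, Σv = 145.6, Σu² = 9049.39, Σv² = 4489.28, Σuv = 6160.24
nΣuv − ΣuΣv = 30801.2 − 29571.36 = 1229.84
nΣu² − (Σu)² = 45246.95 − 41249.61 = 3997.34; nΣv² − (Σv)² = 22446.4 − 21199.36 = 1247.04
r = 1229.84 / √(3997.34 × 1247.04) = 1229.84 / 2232.6762 ≈ 0.5508

0.5508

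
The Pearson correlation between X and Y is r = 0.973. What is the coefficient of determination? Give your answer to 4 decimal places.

0.9467

r² = (0.973)² = 0.9467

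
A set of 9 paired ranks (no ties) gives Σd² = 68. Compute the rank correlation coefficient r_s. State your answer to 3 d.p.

0.433

ρ = 1 − 6Σd² / [n(n²−1)] = 1 − 6×68 / (9×80)
  = 1 − 408/720 = 1 − 0.5667 ≈ 0.433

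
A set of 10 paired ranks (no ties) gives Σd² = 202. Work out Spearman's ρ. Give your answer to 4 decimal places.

ρ = 1 − 6Σd² / [n(n²−1)] = 1 − 6×202 / (10×99)
  = 1 − 1212/990 = 1 − 1.22424 ≈ -0.2242

-0.2242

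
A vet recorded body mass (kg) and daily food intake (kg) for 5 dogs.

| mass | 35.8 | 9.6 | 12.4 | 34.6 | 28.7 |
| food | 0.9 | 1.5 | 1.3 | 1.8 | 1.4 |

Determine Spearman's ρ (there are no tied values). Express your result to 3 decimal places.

Rank mass: 5, 1, 2, 4, 3
Rank food: 1, 4, 2, 5, 3
d = rank(mass) − rank(food): 4, -3, 0, -1, 0; Σd² = 26
ρ = 1 − 6Σd² / [n(n²−1)] = 1 − 6×26 / (5×24) = 1 − 156/120 ≈ -0.300

-0.300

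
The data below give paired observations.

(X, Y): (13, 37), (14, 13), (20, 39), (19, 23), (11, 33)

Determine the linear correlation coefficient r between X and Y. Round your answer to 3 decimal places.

n = 5, ΣX = 77, ΣY = 145, ΣX² = 1247, ΣY² = 4677, ΣXY = 2243
nΣXY − ΣXΣY = 11215 − 11165 = 50
nΣX² − (ΣX)² = 6235 − 5929 = 306; nΣY² − (ΣY)² = 23385 − 21025 = 2360
r = 50 / √(306 × 2360) = 50 / 849.8000 ≈ 0.059

0.059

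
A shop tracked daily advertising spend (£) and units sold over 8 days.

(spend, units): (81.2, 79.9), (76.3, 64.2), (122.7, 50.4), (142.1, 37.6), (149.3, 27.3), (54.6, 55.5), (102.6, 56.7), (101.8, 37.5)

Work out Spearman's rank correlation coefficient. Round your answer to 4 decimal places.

-0.6667

Rank spend: 3, 2, 6, 7, 8, 1, 5, 4
Rank units: 8, 7, 4, 3, 1, 5, 6, 2
d = rank(spend) − rank(units): -5, -5, 2, 4, 7, -4, -1, 2; Σd² = 140
ρ = 1 − 6Σd² / [n(n²−1)] = 1 − 6×140 / (8×63) = 1 − 840/504 ≈ -0.6667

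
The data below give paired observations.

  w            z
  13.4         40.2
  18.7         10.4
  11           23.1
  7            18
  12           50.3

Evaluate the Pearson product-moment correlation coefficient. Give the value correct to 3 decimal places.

n = 5, Σw = 62.1, Σz = 142, Σw² = 843.25, Σz² = 5111.9, Σwz = 1716.86
nΣwz − ΣwΣz = 8584.3 − 8818.2 = -233.9
nΣw² − (Σw)² = 4216.25 − 3856.41 = 359.84; nΣz² − (Σz)² = 25559.5 − 20164 = 5395.5
r = -233.9 / √(359.84 × 5395.5) = -233.9 / 1393.3832 ≈ -0.168

-0.168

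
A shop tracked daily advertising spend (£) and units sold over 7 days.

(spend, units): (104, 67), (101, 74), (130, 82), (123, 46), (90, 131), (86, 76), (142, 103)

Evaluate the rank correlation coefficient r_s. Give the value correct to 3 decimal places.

0.000

Rank spend: 4, 3, 6, 5, 2, 1, 7
Rank units: 2, 3, 5, 1, 7, 4, 6
d = rank(spend) − rank(units): 2, 0, 1, 4, -5, -3, 1; Σd² = 56
ρ = 1 − 6Σd² / [n(n²−1)] = 1 − 6×56 / (7×48) = 1 − 336/336 ≈ 0.000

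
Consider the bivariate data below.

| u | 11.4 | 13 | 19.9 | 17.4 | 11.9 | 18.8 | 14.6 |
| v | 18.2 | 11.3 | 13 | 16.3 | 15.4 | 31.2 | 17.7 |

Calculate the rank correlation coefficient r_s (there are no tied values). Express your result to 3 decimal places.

Rank u: 1, 3, 7, 5, 2, 6, 4
Rank v: 6, 1, 2, 4, 3, 7, 5
d = rank(u) − rank(v): -5, 2, 5, 1, -1, -1, -1; Σd² = 58
ρ = 1 − 6Σd² / [n(n²−1)] = 1 − 6×58 / (7×48) = 1 − 348/336 ≈ -0.036

-0.036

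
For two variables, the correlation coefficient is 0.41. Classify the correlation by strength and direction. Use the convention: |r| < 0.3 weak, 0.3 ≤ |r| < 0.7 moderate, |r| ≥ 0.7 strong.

r = 0.41 > 0 so the relationship is positive.
|r| = 0.41, which falls in the moderate range.

moderate positive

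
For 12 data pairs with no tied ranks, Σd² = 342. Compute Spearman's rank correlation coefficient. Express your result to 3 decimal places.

ρ = 1 − 6Σd² / [n(n²−1)] = 1 − 6×342 / (12×143)
  = 1 − 2052/1716 = 1 − 1.1958 ≈ -0.196

-0.196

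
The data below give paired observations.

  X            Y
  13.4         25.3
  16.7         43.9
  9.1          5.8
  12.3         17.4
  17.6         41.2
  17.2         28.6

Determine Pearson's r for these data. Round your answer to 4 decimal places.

n = 6, ΣX = 86.3, ΣY = 162.2, ΣX² = 1298.15, ΣY² = 5419.1, ΣXY = 2555.99
nΣXY − ΣXΣY = 15335.94 − 13997.86 = 1338.08
nΣX² − (ΣX)² = 7788.9 − 7447.69 = 341.21; nΣY² − (ΣY)² = 32514.6 − 26308.84 = 6205.76
r = 1338.08 / √(341.21 × 6205.76) = 1338.08 / 1455.1520 ≈ 0.9195

0.9195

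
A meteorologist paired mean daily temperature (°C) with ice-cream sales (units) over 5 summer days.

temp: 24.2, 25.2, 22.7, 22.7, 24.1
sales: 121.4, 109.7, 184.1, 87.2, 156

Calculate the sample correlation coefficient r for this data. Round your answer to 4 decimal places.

n = 5, Σx = 118.9, Σy = 658.4, Σx² = 2832.07, Σy² = 92604.7, Σxy = 15620.43
nΣxy − ΣxΣy = 78102.15 − 78283.76 = -181.61
nΣx² − (Σx)² = 14160.35 − 14137.21 = 23.14; nΣy² − (Σy)² = 463023.5 − 433490.56 = 29532.94
r = -181.61 / √(23.14 × 29532.94) = -181.61 / 826.6754 ≈ -0.2197

-0.2197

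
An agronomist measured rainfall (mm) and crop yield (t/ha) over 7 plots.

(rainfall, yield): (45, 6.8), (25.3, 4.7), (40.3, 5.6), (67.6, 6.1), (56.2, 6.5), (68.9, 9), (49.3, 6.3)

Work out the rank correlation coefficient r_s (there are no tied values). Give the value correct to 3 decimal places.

Rank rainfall: 3, 1, 2, 6, 5, 7, 4
Rank yield: 6, 1, 2, 3, 5, 7, 4
d = rank(rainfall) − rank(yield): -3, 0, 0, 3, 0, 0, 0; Σd² = 18
ρ = 1 − 6Σd² / [n(n²−1)] = 1 − 6×18 / (7×48) = 1 − 108/336 ≈ 0.679

0.679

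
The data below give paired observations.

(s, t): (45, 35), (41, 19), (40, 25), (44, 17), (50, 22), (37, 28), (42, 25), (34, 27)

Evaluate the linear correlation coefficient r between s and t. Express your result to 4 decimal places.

-0.1843

n = 8, Σs = 333, Σt = 198, Σs² = 14031, Σt² = 5122, Σst = 8206
nΣst − ΣsΣt = 65648 − 65934 = -286
nΣs² − (Σs)² = 112248 − 110889 = 1359; nΣt² − (Σt)² = 40976 − 39204 = 1772
r = -286 / √(1359 × 1772) = -286 / 1551.8209 ≈ -0.1843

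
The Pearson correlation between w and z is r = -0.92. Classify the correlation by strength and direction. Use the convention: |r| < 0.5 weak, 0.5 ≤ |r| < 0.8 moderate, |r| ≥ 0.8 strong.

r = -0.92 < 0 so the relationship is negative.
|r| = 0.92, which falls in the strong range.

strong negative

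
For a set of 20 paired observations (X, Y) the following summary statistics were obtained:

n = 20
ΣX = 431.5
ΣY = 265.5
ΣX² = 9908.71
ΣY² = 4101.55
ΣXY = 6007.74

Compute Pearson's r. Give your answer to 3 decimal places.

r = (nΣXY − ΣXΣY) / √[(nΣX² − (ΣX)²)(nΣY² − (ΣY)²)]
Numerator: 20×6007.74 − 431.5×265.5 = 5591.55
Denominator: √[(198174.2 − 186192.25)(82031 − 70490.25)] = √[11981.95 × 11540.75] = 11759.2810
r = 5591.55 / 11759.2810 ≈ 0.476

0.476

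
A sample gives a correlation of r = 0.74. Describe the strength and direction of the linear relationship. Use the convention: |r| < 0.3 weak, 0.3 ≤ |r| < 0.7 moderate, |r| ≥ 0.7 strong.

r = 0.74 > 0 so the relationship is positive.
|r| = 0.74, which falls in the strong range.

strong positive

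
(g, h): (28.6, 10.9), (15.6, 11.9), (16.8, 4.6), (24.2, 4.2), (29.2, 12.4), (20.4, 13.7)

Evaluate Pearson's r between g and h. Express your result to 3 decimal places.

0.179

n = 6, Σg = 134.8, Σh = 57.7, Σg² = 3198, Σh² = 640.67, Σgh = 1317.86
nΣgh − ΣgΣh = 7907.16 − 7777.96 = 129.2
nΣg² − (Σg)² = 19188 − 18171.04 = 1016.96; nΣh² − (Σh)² = 3844.02 − 3329.29 = 514.73
r = 129.2 / √(1016.96 × 514.73) = 129.2 / 723.5052 ≈ 0.179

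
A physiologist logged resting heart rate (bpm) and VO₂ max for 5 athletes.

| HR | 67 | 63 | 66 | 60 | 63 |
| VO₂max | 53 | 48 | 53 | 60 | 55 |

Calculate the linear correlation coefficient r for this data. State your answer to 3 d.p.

n = 5, Σx = 319, Σy = 269, Σx² = 20383, Σy² = 14547, Σxy = 17138
nΣxy − ΣxΣy = 85690 − 85811 = -121
nΣx² − (Σx)² = 101915 − 101761 = 154; nΣy² − (Σy)² = 72735 − 72361 = 374
r = -121 / √(154 × 374) = -121 / 239.9917 ≈ -0.504

-0.504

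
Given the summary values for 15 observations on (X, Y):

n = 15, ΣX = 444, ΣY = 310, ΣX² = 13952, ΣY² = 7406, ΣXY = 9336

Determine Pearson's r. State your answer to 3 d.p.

0.178

r = (nΣXY − ΣXΣY) / √[(nΣX² − (ΣX)²)(nΣY² − (ΣY)²)]
Numerator: 15×9336 − 444×310 = 2400
Denominator: √[(209280 − 197136)(111090 − 96100)] = √[12144 × 14990] = 13492.1666
r = 2400 / 13492.1666 ≈ 0.178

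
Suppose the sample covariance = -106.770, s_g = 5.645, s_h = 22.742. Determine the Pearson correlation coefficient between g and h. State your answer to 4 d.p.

-0.8317

r = Cov(g,h) / (s_g · s_h) = -106.770 / (5.645 × 22.742)
  = -106.770 / 128.3786 ≈ -0.8317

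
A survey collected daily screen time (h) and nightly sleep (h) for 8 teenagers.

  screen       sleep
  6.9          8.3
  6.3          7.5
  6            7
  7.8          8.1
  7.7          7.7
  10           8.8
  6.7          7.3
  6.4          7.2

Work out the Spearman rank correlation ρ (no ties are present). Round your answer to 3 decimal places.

Rank screen: 5, 2, 1, 7, 6, 8, 4, 3
Rank sleep: 7, 4, 1, 6, 5, 8, 3, 2
d = rank(screen) − rank(sleep): -2, -2, 0, 1, 1, 0, 1, 1; Σd² = 12
ρ = 1 − 6Σd² / [n(n²−1)] = 1 − 6×12 / (8×63) = 1 − 72/504 ≈ 0.857

0.857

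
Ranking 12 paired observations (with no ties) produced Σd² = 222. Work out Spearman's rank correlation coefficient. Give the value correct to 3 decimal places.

0.224

ρ = 1 − 6Σd² / [n(n²−1)] = 1 − 6×222 / (12×143)
  = 1 − 1332/1716 = 1 − 0.7762 ≈ 0.224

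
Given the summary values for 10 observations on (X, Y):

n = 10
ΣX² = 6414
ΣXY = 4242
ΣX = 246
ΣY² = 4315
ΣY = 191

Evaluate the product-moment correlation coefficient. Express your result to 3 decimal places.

-0.929

r = (nΣXY − ΣXΣY) / √[(nΣX² − (ΣX)²)(nΣY² − (ΣY)²)]
Numerator: 10×4242 − 246×191 = -4566
Denominator: √[(64140 − 60516)(43150 − 36481)] = √[3624 × 6669] = 4916.1424
r = -4566 / 4916.1424 ≈ -0.929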